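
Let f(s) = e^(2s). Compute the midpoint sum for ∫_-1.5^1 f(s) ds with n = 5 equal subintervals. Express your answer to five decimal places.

Δs = (1 − (-1.5))/5 = 0.5.
Midpoints: -1.25, -0.75, -0.25, 0.25, 0.75.
f(-1.25) ≈ 0.08208, f(-0.75) ≈ 0.22313, f(-0.25) ≈ 0.60653, f(0.25) ≈ 1.64872, f(0.75) ≈ 4.48169.
Sum = Δs · [f(-1.25) + f(-0.75) + f(-0.25) + f(0.25) + f(0.75)].
Sum ≈ 3.52108.

3.52108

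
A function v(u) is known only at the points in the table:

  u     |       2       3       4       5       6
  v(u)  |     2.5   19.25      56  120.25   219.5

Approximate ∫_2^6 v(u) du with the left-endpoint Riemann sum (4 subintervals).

Δu = 1.
Sum = 1·[2.5 + 19.25 + 56 + 120.25] = 198.

198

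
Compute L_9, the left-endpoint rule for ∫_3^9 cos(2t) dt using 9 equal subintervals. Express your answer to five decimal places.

Δt = (9 − 3)/9 = 2/3.
Left endpoints: 3, 11/3, 13/3, 5, 17/3, 19/3, 7, 23/3, 25/3.
f(3) ≈ 0.96017, f(11/3) ≈ 0.49744, f(13/3) ≈ -0.72614, f(5) ≈ -0.83907, f(17/3) ≈ 0.33137, f(19/3) ≈ 0.99497, f(7) ≈ 0.13674, f(23/3) ≈ -0.93064, f(25/3) ≈ -0.57458.
Sum = Δt · [f(3) + f(11/3) + f(13/3) + ...].
Sum ≈ -0.09982.

-0.09982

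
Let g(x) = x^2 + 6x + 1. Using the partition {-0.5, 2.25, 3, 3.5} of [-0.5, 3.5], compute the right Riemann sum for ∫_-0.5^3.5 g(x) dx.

91.921875

Subinterval widths: 2.75, 0.75, 0.5.
Right endpoints: 2.25, 3, 3.5.
g(2.25) = 19.5625, g(3) = 28, g(3.5) = 34.25.
Sum = Σ Δx_i · g(x_i).
Sum = 91.921875.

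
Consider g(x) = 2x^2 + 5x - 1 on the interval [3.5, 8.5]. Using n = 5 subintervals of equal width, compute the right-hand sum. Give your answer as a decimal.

600

Δx = (8.5 − 3.5)/5 = 1.
Right endpoints: 4.5, 5.5, 6.5, 7.5, 8.5.
g(4.5) = 62, g(5.5) = 87, g(6.5) = 116, g(7.5) = 149, g(8.5) = 186.
Sum = Δx · [g(4.5) + g(5.5) + g(6.5) + g(7.5) + g(8.5)].
Sum = 600.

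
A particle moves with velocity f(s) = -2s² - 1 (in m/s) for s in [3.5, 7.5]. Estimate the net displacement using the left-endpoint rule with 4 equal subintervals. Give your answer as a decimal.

-214

Δs = (7.5 − 3.5)/4 = 1.
Left endpoints: 3.5, 4.5, 5.5, 6.5.
f(3.5) = -25.5, f(4.5) = -41.5, f(5.5) = -61.5, f(6.5) = -85.5.
Sum = Δs · [f(3.5) + f(4.5) + f(5.5) + f(6.5)].
Sum = -214.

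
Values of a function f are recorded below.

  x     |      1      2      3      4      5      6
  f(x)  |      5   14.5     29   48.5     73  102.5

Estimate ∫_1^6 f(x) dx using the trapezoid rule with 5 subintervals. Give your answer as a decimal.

Δx = 1.
T_5 = (1/2)·[5 + 2·14.5 + 2·29 + 2·48.5 + 2·73 + 102.5] = 218.75.

218.75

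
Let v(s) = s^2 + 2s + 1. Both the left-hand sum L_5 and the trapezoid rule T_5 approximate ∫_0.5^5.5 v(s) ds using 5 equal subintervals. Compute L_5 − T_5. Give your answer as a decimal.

-20

L_5 = 71.25.
T_5 = 91.25.
L_5 − T_5 = -20.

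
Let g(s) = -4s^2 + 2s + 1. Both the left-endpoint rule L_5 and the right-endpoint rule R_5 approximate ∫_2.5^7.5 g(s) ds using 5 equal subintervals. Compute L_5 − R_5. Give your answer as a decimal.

L_5 = -395.
R_5 = -585.
L_5 − R_5 = 190.

190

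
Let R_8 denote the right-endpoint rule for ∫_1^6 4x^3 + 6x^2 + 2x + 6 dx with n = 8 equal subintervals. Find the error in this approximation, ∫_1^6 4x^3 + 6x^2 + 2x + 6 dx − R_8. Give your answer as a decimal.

-353.125

Exact integral: ∫_1^6 f(x) dx = 1790.
R_8 = 2143.125.
Error = 1790 − 2143.125 = -353.125.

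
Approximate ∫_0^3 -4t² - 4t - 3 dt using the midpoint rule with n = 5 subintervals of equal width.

Δt = (3 − 0)/5 = 0.6.
Midpoints: 0.3, 0.9, 1.5, 2.1, 2.7.
f(0.3) = -4.56, f(0.9) = -9.84, f(1.5) = -18, f(2.1) = -29.04, f(2.7) = -42.96.
Sum = Δt · [f(0.3) + f(0.9) + f(1.5) + f(2.1) + f(2.7)].
Sum = -62.64.

-62.64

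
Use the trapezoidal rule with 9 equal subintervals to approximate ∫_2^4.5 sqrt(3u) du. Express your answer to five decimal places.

Δu = (4.5 − 2)/9 = 5/18.
f(2) ≈ 2.44949, f(41/18) ≈ 2.61406, f(23/9) ≈ 2.76887, f(17/6) ≈ 2.91548, f(28/9) ≈ 3.05505, f(61/18) ≈ 3.18852, f(11/3) ≈ 3.31662, f(71/18) ≈ 3.43996, f(38/9) ≈ 3.55903, f(4.5) ≈ 3.67423.
T_9 = (Δu/2)·[f(u_0) + 2f(u_1) + ... + 2f(u_{8}) + f(u_9)].
Sum ≈ 7.75541.

7.75541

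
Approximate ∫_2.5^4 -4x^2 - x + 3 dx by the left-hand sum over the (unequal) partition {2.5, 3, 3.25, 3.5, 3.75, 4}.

-58.5

Subinterval widths: 0.5, 0.25, 0.25, 0.25, 0.25.
Left endpoints: 2.5, 3, 3.25, 3.5, 3.75.
f(2.5) = -24.5, f(3) = -36, f(3.25) = -42.5, f(3.5) = -49.5, f(3.75) = -57.
Sum = Σ Δx_i · f(x_i).
Sum = -58.5.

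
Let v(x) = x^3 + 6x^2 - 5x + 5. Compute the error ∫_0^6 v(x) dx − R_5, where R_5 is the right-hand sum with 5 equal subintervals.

Exact integral: ∫_0^6 v(x) dx = 696.
R_5 = 958.8.
Error = 696 − 958.8 = -262.8.

-262.8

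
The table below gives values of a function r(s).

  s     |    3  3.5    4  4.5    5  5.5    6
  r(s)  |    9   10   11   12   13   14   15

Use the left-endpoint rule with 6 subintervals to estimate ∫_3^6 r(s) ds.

Δs = 0.5.
Sum = 0.5·[9 + 10 + 11 + 12 + 13 + 14] = 34.5.

34.5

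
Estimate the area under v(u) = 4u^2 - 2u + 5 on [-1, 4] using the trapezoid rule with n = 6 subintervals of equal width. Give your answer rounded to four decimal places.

98.9815

Δu = (4 − (-1))/6 = 5/6.
v(-1) = 11, v(-1/6) = 49/9, v(2/3) = 49/9, v(1.5) = 11, v(7/3) = 199/9, v(19/6) = 349/9, v(4) = 61.
T_6 = (Δu/2)·[v(u_0) + 2v(u_1) + ... + 2v(u_{5}) + v(u_6)].
Sum ≈ 98.9815.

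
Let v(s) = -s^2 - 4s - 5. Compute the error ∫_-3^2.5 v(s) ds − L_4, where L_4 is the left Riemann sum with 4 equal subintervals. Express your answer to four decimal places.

-11.5013

Exact integral: ∫_-3^2.5 v(s) ds ≈ -36.208333.
L_4 = -24.70703125.
Error ≈ -36.208333 − (-24.70703125) ≈ -11.5013.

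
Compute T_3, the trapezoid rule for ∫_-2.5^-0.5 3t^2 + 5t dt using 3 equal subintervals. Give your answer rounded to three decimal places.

Δt = (-0.5 − (-2.5))/3 = 2/3.
f(-2.5) = 6.25, f(-11/6) = 11/12, f(-7/6) = -1.75, f(-0.5) = -1.75.
T_3 = (Δt/2)·[f(t_0) + 2f(t_1) + 2f(t_2) + f(t_3)].
Sum ≈ 0.944.

0.944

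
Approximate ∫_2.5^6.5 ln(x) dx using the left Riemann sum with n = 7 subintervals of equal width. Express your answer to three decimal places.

5.596

Δx = (6.5 − 2.5)/7 = 4/7.
Left endpoints: 2.5, 43/14, 51/14, 59/14, 67/14, 75/14, 83/14.
f(2.5) ≈ 0.916, f(43/14) ≈ 1.122, f(51/14) ≈ 1.293, f(59/14) ≈ 1.438, f(67/14) ≈ 1.566, f(75/14) ≈ 1.678, f(83/14) ≈ 1.780.
Sum = Δx · [f(2.5) + f(43/14) + f(51/14) + ...].
Sum ≈ 5.596.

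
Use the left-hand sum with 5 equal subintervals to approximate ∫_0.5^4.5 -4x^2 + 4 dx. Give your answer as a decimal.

Δx = (4.5 − 0.5)/5 = 0.8.
Left endpoints: 0.5, 1.3, 2.1, 2.9, 3.7.
f(0.5) = 3, f(1.3) = -2.76, f(2.1) = -13.64, f(2.9) = -29.64, f(3.7) = -50.76.
Sum = Δx · [f(0.5) + f(1.3) + f(2.1) + f(2.9) + f(3.7)].
Sum = -75.04.

-75.04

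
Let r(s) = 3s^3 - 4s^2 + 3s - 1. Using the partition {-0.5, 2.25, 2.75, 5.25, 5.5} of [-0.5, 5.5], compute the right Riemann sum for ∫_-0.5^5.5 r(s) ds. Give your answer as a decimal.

Subinterval widths: 2.75, 0.5, 2.5, 0.25.
Right endpoints: 2.25, 2.75, 5.25, 5.5.
r(2.25) = 19.671875, r(2.75) = 39.390625, r(5.25) = 338.609375, r(5.5) = 393.625.
Sum = Σ Δs_i · r(s_i).
Sum = 1018.72265625.

1018.72265625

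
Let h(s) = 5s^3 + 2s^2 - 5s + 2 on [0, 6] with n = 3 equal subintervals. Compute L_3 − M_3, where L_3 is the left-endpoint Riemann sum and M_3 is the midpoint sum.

L_3 = 752.
M_3 = 1592.
L_3 − M_3 = -840.

-840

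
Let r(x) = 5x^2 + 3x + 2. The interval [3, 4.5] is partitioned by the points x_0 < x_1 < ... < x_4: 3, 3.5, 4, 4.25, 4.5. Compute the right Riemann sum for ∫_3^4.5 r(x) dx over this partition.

139.328125

Subinterval widths: 0.5, 0.5, 0.25, 0.25.
Right endpoints: 3.5, 4, 4.25, 4.5.
r(3.5) = 73.75, r(4) = 94, r(4.25) = 105.0625, r(4.5) = 116.75.
Sum = Σ Δx_i · r(x_i).
Sum = 139.328125.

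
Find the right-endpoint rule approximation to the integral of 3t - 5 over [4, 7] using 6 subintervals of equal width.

Δt = (7 − 4)/6 = 0.5.
Right endpoints: 4.5, 5, 5.5, 6, 6.5, 7.
f(4.5) = 8.5, f(5) = 10, f(5.5) = 11.5, f(6) = 13, f(6.5) = 14.5, f(7) = 16.
Sum = Δt · [f(4.5) + f(5) + f(5.5) + ...].
Sum = 36.75.

36.75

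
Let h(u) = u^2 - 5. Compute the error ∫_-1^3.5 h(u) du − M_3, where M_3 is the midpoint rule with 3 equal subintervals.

0.84375

Exact integral: ∫_-1^3.5 h(u) du = -7.875.
M_3 = -8.71875.
Error = -7.875 − (-8.71875) = 0.84375.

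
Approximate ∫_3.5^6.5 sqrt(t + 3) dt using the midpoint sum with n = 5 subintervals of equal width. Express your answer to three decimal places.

Δt = (6.5 − 3.5)/5 = 0.6.
Midpoints: 3.8, 4.4, 5, 5.6, 6.2.
f(3.8) ≈ 2.608, f(4.4) ≈ 2.720, f(5) ≈ 2.828, f(5.6) ≈ 2.933, f(6.2) ≈ 3.033.
Sum = Δt · [f(3.8) + f(4.4) + f(5) + f(5.6) + f(6.2)].
Sum ≈ 8.473.

8.473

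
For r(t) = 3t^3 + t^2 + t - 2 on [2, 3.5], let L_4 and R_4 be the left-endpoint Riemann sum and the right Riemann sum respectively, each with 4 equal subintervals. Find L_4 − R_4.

L_4 ≈ 92.756836.
R_4 ≈ 135.647461.
L_4 − R_4 = -42.890625.

-42.890625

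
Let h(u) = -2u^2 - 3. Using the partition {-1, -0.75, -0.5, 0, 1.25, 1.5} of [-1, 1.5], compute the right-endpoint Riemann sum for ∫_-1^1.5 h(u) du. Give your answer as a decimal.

-12.9375

Subinterval widths: 0.25, 0.25, 0.5, 1.25, 0.25.
Right endpoints: -0.75, -0.5, 0, 1.25, 1.5.
h(-0.75) = -4.125, h(-0.5) = -3.5, h(0) = -3, h(1.25) = -6.125, h(1.5) = -7.5.
Sum = Σ Δu_i · h(u_i).
Sum = -12.9375.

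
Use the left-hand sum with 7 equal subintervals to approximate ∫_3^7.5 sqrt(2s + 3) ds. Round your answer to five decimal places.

Δs = (7.5 − 3)/7 = 9/14.
Left endpoints: 3, 51/14, 30/7, 69/14, 39/7, 87/14, 48/7.
f(3) ≈ 3.00000, f(51/14) ≈ 3.20713, f(30/7) ≈ 3.40168, f(69/14) ≈ 3.58569, f(39/7) ≈ 3.76070, f(87/14) ≈ 3.92792, f(48/7) ≈ 4.08831.
Sum = Δs · [f(3) + f(51/14) + f(30/7) + ...].
Sum ≈ 16.05306.

16.05306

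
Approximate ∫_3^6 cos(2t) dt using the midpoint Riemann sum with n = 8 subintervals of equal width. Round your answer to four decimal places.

-0.1316

Δt = (6 − 3)/8 = 0.375.
Midpoints: 3.1875, 3.5625, 3.9375, 4.3125, 4.6875, 5.0625, 5.4375, 5.8125.
f(3.1875) ≈ 0.9958, f(3.5625) ≈ 0.6661, f(3.9375) ≈ -0.0210, f(4.3125) ≈ -0.6969, f(4.6875) ≈ -0.9988, f(5.0625) ≈ -0.7647, f(5.4375) ≈ -0.1203, f(5.8125) ≈ 0.5887.
Sum = Δt · [f(3.1875) + f(3.5625) + f(3.9375) + ...].
Sum ≈ -0.1316.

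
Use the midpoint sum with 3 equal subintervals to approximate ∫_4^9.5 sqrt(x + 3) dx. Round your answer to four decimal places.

17.1226

Δx = (9.5 − 4)/3 = 11/6.
Midpoints: 59/12, 6.75, 103/12.
f(59/12) ≈ 2.8137, f(6.75) ≈ 3.1225, f(103/12) ≈ 3.4034.
Sum = Δx · [f(59/12) + f(6.75) + f(103/12)].
Sum ≈ 17.1226.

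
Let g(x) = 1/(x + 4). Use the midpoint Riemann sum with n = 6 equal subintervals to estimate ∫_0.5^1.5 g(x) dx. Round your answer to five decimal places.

Δx = (1.5 − 0.5)/6 = 1/6.
Midpoints: 7/12, 0.75, 11/12, 13/12, 1.25, 17/12.
g(7/12) = 12/55, g(0.75) = 4/19, g(11/12) = 12/59, g(13/12) = 12/61, g(1.25) = 4/21, g(17/12) = 12/65.
Sum = Δx · [g(7/12) + g(0.75) + g(11/12) + ...].
Sum ≈ 0.20065.

0.20065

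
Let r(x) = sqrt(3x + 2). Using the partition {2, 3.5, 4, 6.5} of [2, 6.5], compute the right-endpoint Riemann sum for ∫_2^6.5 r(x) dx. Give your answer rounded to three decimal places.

Subinterval widths: 1.5, 0.5, 2.5.
Right endpoints: 3.5, 4, 6.5.
r(3.5) ≈ 3.536, r(4) ≈ 3.742, r(6.5) ≈ 4.637.
Sum = Σ Δx_i · r(x_i).
Sum ≈ 18.766.

18.766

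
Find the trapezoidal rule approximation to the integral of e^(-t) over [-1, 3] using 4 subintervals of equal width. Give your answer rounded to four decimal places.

2.8872

Δt = (3 − (-1))/4 = 1.
f(-1) ≈ 2.7183, f(0) ≈ 1.0000, f(1) ≈ 0.3679, f(2) ≈ 0.1353, f(3) ≈ 0.0498.
T_4 = (Δt/2)·[f(t_0) + 2f(t_1) + 2f(t_2) + 2f(t_3) + f(t_4)].
Sum ≈ 2.8872.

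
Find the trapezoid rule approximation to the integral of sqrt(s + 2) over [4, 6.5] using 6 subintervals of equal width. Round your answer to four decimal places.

6.7226

Δs = (6.5 − 4)/6 = 5/12.
f(4) ≈ 2.4495, f(53/12) ≈ 2.5331, f(29/6) ≈ 2.6141, f(5.25) ≈ 2.6926, f(17/3) ≈ 2.7689, f(73/12) ≈ 2.8431, f(6.5) ≈ 2.9155.
T_6 = (Δs/2)·[f(s_0) + 2f(s_1) + ... + 2f(s_{5}) + f(s_6)].
Sum ≈ 6.7226.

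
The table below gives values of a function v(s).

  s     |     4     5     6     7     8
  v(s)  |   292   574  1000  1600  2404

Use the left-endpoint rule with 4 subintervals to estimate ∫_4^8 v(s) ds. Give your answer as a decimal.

3466

Δs = 1.
Sum = 1·[292 + 574 + 1000 + 1600] = 3466.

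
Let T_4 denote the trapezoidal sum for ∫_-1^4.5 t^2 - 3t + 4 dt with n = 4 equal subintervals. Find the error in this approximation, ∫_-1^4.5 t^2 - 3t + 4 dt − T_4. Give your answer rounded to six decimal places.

-1.733073

Exact integral: ∫_-1^4.5 f(t) dt ≈ 23.83333333.
T_4 = 25.56640625.
Error ≈ 23.83333333 − 25.56640625 ≈ -1.733073.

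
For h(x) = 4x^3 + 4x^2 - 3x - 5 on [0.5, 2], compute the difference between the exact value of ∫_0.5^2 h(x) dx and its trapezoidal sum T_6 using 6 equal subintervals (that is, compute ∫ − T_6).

Exact integral: ∫_0.5^2 h(x) dx = 13.3125.
T_6 = 13.609375.
Error = 13.3125 − 13.609375 = -0.296875.

-0.296875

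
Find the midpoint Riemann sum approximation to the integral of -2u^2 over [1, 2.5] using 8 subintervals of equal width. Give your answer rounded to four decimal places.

-9.7412

Δu = (2.5 − 1)/8 = 0.1875.
Midpoints: 1.09375, 1.28125, 1.46875, 1.65625, 1.84375, 2.03125, 2.21875, 2.40625.
f(1.09375) = -1225/512, f(1.28125) = -1681/512, f(1.46875) = -2209/512, f(1.65625) = -2809/512, f(1.84375) = -3481/512, f(2.03125) = -4225/512, f(2.21875) = -5041/512, f(2.40625) = -5929/512.
Sum = Δu · [f(1.09375) + f(1.28125) + f(1.46875) + ...].
Sum ≈ -9.7412.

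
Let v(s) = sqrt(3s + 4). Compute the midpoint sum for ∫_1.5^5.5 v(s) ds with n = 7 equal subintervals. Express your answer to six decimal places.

15.121632

Δs = (5.5 − 1.5)/7 = 4/7.
Midpoints: 25/14, 33/14, 41/14, 3.5, 57/14, 65/14, 73/14.
v(25/14) ≈ 3.058945, v(33/14) ≈ 3.327376, v(41/14) ≈ 3.575712, v(3.5) ≈ 3.807887, v(57/14) ≈ 4.026697, v(65/14) ≈ 4.234214, v(73/14) ≈ 4.432026.
Sum = Δs · [v(25/14) + v(33/14) + v(41/14) + ...].
Sum ≈ 15.121632.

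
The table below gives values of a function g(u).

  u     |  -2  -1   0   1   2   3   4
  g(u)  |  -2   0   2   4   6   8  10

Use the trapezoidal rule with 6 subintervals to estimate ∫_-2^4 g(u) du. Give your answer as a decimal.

Δu = 1.
T_6 = (1/2)·[(-2) + 2·0 + 2·2 + 2·4 + 2·6 + 2·8 + 10] = 24.

24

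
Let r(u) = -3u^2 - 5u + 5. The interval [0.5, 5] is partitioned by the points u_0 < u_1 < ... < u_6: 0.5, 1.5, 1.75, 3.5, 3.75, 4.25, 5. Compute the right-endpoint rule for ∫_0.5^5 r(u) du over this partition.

-219.125

Subinterval widths: 1, 0.25, 1.75, 0.25, 0.5, 0.75.
Right endpoints: 1.5, 1.75, 3.5, 3.75, 4.25, 5.
r(1.5) = -9.25, r(1.75) = -12.9375, r(3.5) = -49.25, r(3.75) = -55.9375, r(4.25) = -70.4375, r(5) = -95.
Sum = Σ Δu_i · r(u_i).
Sum = -219.125.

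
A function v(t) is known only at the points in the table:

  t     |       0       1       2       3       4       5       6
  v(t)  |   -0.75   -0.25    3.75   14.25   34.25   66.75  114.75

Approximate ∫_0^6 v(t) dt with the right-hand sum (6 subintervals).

Δt = 1.
Sum = 1·[(-0.25) + 3.75 + 14.25 + 34.25 + 66.75 + 114.75] = 233.5.

233.5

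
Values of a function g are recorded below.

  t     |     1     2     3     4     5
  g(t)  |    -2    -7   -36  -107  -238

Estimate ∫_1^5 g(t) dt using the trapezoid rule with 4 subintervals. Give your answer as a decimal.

Δt = 1.
T_4 = (1/2)·[(-2) + 2·(-7) + 2·(-36) + 2·(-107) + (-238)] = -270.

-270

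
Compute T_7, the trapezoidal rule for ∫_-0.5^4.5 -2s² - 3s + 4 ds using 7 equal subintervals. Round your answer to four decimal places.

-71.6837

Δs = (4.5 − (-0.5))/7 = 5/7.
f(-0.5) = 5, f(3/14) = 160/49, f(13/14) = -25/49, f(23/14) = -310/49, f(33/14) = -695/49, f(43/14) = -1180/49, f(53/14) = -1765/49, f(4.5) = -50.
T_7 = (Δs/2)·[f(s_0) + 2f(s_1) + ... + 2f(s_{6}) + f(s_7)].
Sum ≈ -71.6837.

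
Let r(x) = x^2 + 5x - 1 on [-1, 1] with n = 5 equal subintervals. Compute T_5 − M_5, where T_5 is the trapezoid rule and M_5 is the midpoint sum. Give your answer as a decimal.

T_5 = -1.28.
M_5 = -1.36.
T_5 − M_5 = 0.08.

0.08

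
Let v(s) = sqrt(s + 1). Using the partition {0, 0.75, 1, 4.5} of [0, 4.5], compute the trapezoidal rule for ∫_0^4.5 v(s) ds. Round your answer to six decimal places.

7.792202

Subinterval widths: 0.75, 0.25, 3.5.
v(0) ≈ 1.000000, v(0.75) ≈ 1.322876, v(1) ≈ 1.414214, v(4.5) ≈ 2.345208.
On each subinterval the trapezoid contributes (Δs_i/2)·[v(s_{i-1}) + v(s_i)].
Sum ≈ 7.792202.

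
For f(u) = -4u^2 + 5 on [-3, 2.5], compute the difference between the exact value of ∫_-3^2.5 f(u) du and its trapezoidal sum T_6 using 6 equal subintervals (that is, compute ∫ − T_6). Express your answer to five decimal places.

Exact integral: ∫_-3^2.5 f(u) du ≈ -29.3333333.
T_6 ≈ -32.4143519.
Error ≈ -29.3333333 − (-32.4143519) ≈ 3.08102.

3.08102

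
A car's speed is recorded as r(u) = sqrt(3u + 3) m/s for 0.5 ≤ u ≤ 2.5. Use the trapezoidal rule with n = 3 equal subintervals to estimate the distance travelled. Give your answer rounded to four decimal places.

5.4306

Δu = (2.5 − 0.5)/3 = 2/3.
r(0.5) ≈ 2.1213, r(7/6) ≈ 2.5495, r(11/6) ≈ 2.9155, r(2.5) ≈ 3.2404.
T_3 = (Δu/2)·[r(u_0) + 2r(u_1) + 2r(u_2) + r(u_3)].
Sum ≈ 5.4306.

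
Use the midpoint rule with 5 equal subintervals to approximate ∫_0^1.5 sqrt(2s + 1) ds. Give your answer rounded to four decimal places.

Δs = (1.5 − 0)/5 = 0.3.
Midpoints: 0.15, 0.45, 0.75, 1.05, 1.35.
f(0.15) ≈ 1.1402, f(0.45) ≈ 1.3784, f(0.75) ≈ 1.5811, f(1.05) ≈ 1.7607, f(1.35) ≈ 1.9235.
Sum = Δs · [f(0.15) + f(0.45) + f(0.75) + f(1.05) + f(1.35)].
Sum ≈ 2.3352.

2.3352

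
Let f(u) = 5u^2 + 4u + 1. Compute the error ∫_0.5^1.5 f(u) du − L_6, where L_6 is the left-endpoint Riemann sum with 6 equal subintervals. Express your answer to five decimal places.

1.14352

Exact integral: ∫_0.5^1.5 f(u) du ≈ 10.4166667.
L_6 ≈ 9.2731481.
Error ≈ 10.4166667 − 9.2731481 ≈ 1.14352.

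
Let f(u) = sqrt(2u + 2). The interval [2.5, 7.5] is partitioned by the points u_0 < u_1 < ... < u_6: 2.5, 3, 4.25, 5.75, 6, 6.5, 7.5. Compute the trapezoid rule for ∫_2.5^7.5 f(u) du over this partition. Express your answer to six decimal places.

Subinterval widths: 0.5, 1.25, 1.5, 0.25, 0.5, 1.
f(2.5) ≈ 2.645751, f(3) ≈ 2.828427, f(4.25) ≈ 3.240370, f(5.75) ≈ 3.674235, f(6) ≈ 3.741657, f(6.5) ≈ 3.872983, f(7.5) ≈ 4.123106.
On each subinterval the trapezoid contributes (Δu_i/2)·[f(u_{i-1}) + f(u_i)].
Sum ≈ 17.176188.

17.176188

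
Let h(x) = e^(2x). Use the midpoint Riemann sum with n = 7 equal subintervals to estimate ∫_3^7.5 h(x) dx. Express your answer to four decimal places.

Δx = (7.5 − 3)/7 = 9/14.
Midpoints: 93/28, 111/28, 129/28, 5.25, 165/28, 183/28, 201/28.
h(93/28) ≈ 767.2841, h(111/28) ≈ 2775.4590, h(129/28) ≈ 10039.5314, h(5.25) ≈ 36315.5027, h(165/28) ≈ 131362.2806, h(183/28) ≈ 475170.3125, h(201/28) ≈ 1718810.1861.
Sum = Δx · [h(93/28) + h(111/28) + h(129/28) + ...].
Sum ≈ 1526940.3576.

1526940.3576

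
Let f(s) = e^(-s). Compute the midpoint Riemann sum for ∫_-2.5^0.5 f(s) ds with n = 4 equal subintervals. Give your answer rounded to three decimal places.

11.309

Δs = (0.5 − (-2.5))/4 = 0.75.
Midpoints: -2.125, -1.375, -0.625, 0.125.
f(-2.125) ≈ 8.373, f(-1.375) ≈ 3.955, f(-0.625) ≈ 1.868, f(0.125) ≈ 0.882.
Sum = Δs · [f(-2.125) + f(-1.375) + f(-0.625) + f(0.125)].
Sum ≈ 11.309.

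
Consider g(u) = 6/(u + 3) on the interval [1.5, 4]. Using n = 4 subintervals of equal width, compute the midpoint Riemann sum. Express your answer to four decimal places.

Δu = (4 − 1.5)/4 = 0.625.
Midpoints: 1.8125, 2.4375, 3.0625, 3.6875.
g(1.8125) = 96/77, g(2.4375) = 32/29, g(3.0625) = 96/97, g(3.6875) = 96/107.
Sum = Δu · [g(1.8125) + g(2.4375) + g(3.0625) + g(3.6875)].
Sum ≈ 2.6482.

2.6482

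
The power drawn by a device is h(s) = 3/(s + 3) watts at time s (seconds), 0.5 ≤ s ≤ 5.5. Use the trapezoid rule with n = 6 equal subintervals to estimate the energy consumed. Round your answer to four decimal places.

2.6736

Δs = (5.5 − 0.5)/6 = 5/6.
h(0.5) = 6/7, h(4/3) = 9/13, h(13/6) = 18/31, h(3) = 0.5, h(23/6) = 18/41, h(14/3) = 9/23, h(5.5) = 6/17.
T_6 = (Δs/2)·[h(s_0) + 2h(s_1) + ... + 2h(s_{5}) + h(s_6)].
Sum ≈ 2.6736.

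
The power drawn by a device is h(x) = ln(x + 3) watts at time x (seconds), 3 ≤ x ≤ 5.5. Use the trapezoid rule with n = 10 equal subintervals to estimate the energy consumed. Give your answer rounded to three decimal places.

Δx = (5.5 − 3)/10 = 0.25.
h(3) ≈ 1.792, h(3.25) ≈ 1.833, h(3.5) ≈ 1.872, h(3.75) ≈ 1.910, h(4) ≈ 1.946, h(4.25) ≈ 1.981, h(4.5) ≈ 2.015, h(4.75) ≈ 2.048, h(5) ≈ 2.079, h(5.25) ≈ 2.110, h(5.5) ≈ 2.140.
T_10 = (Δx/2)·[h(x_0) + 2h(x_1) + ... + 2h(x_{9}) + h(x_10)].
Sum ≈ 4.940.

4.940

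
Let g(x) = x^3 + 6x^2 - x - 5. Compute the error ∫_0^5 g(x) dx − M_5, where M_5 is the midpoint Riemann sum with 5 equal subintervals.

Exact integral: ∫_0^5 g(x) dx = 368.75.
M_5 = 363.125.
Error = 368.75 − 363.125 = 5.625.

5.625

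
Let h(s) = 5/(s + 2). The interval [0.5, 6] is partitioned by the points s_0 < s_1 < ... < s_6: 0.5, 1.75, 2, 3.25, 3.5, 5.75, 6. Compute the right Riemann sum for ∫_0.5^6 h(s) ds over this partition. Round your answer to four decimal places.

5.0048

Subinterval widths: 1.25, 0.25, 1.25, 0.25, 2.25, 0.25.
Right endpoints: 1.75, 2, 3.25, 3.5, 5.75, 6.
h(1.75) = 4/3, h(2) = 1.25, h(3.25) = 20/21, h(3.5) = 10/11, h(5.75) = 20/31, h(6) = 0.625.
Sum = Σ Δs_i · h(s_i).
Sum ≈ 5.0048.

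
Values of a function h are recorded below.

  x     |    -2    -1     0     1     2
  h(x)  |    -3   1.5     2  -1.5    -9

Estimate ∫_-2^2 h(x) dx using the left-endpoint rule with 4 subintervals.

-1

Δx = 1.
Sum = 1·[(-3) + 1.5 + 2 + (-1.5)] = -1.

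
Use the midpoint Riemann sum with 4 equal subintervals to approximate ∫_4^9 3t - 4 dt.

77.5

Δt = (9 − 4)/4 = 1.25.
Midpoints: 4.625, 5.875, 7.125, 8.375.
f(4.625) = 9.875, f(5.875) = 13.625, f(7.125) = 17.375, f(8.375) = 21.125.
Sum = Δt · [f(4.625) + f(5.875) + f(7.125) + f(8.375)].
Sum = 77.5.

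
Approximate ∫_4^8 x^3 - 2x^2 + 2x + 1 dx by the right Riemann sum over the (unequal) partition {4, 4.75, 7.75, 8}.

Subinterval widths: 0.75, 3, 0.25.
Right endpoints: 4.75, 7.75, 8.
f(4.75) = 72.546875, f(7.75) = 361.859375, f(8) = 401.
Sum = Σ Δx_i · f(x_i).
Sum = 1240.23828125.

1240.23828125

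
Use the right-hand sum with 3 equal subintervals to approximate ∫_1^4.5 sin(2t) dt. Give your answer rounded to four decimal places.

-0.1665

Δt = (4.5 − 1)/3 = 7/6.
Right endpoints: 13/6, 10/3, 4.5.
f(13/6) ≈ -0.9290, f(10/3) ≈ 0.3742, f(4.5) ≈ 0.4121.
Sum = Δt · [f(13/6) + f(10/3) + f(4.5)].
Sum ≈ -0.1665.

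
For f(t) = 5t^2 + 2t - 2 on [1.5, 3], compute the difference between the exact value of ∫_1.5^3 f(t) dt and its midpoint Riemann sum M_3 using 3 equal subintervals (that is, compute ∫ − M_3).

0.15625

Exact integral: ∫_1.5^3 f(t) dt = 43.125.
M_3 = 42.96875.
Error = 43.125 − 42.96875 = 0.15625.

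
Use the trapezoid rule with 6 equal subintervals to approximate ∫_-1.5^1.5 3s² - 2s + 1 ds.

10.125

Δs = (1.5 − (-1.5))/6 = 0.5.
f(-1.5) = 10.75, f(-1) = 6, f(-0.5) = 2.75, f(0) = 1, f(0.5) = 0.75, f(1) = 2, f(1.5) = 4.75.
T_6 = (Δs/2)·[f(s_0) + 2f(s_1) + ... + 2f(s_{5}) + f(s_6)].
Sum = 10.125.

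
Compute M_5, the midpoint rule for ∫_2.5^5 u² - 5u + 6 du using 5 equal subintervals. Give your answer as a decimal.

Δu = (5 − 2.5)/5 = 0.5.
Midpoints: 2.75, 3.25, 3.75, 4.25, 4.75.
f(2.75) = -0.1875, f(3.25) = 0.3125, f(3.75) = 1.3125, f(4.25) = 2.8125, f(4.75) = 4.8125.
Sum = Δu · [f(2.75) + f(3.25) + f(3.75) + f(4.25) + f(4.75)].
Sum = 4.53125.

4.53125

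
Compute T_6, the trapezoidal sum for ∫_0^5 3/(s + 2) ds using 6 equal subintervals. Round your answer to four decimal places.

Δs = (5 − 0)/6 = 5/6.
f(0) = 1.5, f(5/6) = 18/17, f(5/3) = 9/11, f(2.5) = 2/3, f(10/3) = 0.5625, f(25/6) = 18/37, f(5) = 3/7.
T_6 = (Δs/2)·[f(s_0) + 2f(s_1) + ... + 2f(s_{5}) + f(s_6)].
Sum ≈ 3.7975.

3.7975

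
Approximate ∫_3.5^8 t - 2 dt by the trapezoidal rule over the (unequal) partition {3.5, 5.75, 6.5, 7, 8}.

Subinterval widths: 2.25, 0.75, 0.5, 1.
f(3.5) = 1.5, f(5.75) = 3.75, f(6.5) = 4.5, f(7) = 5, f(8) = 6.
On each subinterval the trapezoid contributes (Δt_i/2)·[f(t_{i-1}) + f(t_i)].
Sum = 16.875.

16.875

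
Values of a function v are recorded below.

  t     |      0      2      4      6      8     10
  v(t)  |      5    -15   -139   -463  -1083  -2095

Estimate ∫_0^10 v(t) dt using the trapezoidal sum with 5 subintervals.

Δt = 2.
T_5 = (2/2)·[5 + 2·(-15) + 2·(-139) + 2·(-463) + 2·(-1083) + (-2095)] = -5490.

-5490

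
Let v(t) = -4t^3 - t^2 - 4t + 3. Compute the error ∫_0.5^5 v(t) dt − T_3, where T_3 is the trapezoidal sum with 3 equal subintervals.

Exact integral: ∫_0.5^5 v(t) dt = -702.5625.
T_3 = -759.9375.
Error = -702.5625 − (-759.9375) = 57.375.

57.375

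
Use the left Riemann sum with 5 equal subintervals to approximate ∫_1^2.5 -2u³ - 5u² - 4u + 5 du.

Δu = (2.5 − 1)/5 = 0.3.
Left endpoints: 1, 1.3, 1.6, 1.9, 2.2.
f(1) = -6, f(1.3) = -13.044, f(1.6) = -22.392, f(1.9) = -34.368, f(2.2) = -49.296.
Sum = Δu · [f(1) + f(1.3) + f(1.6) + f(1.9) + f(2.2)].
Sum = -37.53.

-37.53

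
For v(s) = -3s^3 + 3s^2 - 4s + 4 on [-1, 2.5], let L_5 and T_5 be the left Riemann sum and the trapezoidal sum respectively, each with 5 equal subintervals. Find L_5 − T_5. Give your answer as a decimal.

L_5 = 7.35.
T_5 = -9.49375.
L_5 − T_5 = 16.84375.

16.84375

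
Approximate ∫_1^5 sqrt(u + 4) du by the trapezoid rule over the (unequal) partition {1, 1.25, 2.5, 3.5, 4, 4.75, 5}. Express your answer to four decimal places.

Subinterval widths: 0.25, 1.25, 1, 0.5, 0.75, 0.25.
f(1) ≈ 2.2361, f(1.25) ≈ 2.2913, f(2.5) ≈ 2.5495, f(3.5) ≈ 2.7386, f(4) ≈ 2.8284, f(4.75) ≈ 2.9580, f(5) ≈ 3.0000.
On each subinterval the trapezoid contributes (Δu_i/2)·[f(u_{i-1}) + f(u_i)].
Sum ≈ 10.5419.

10.5419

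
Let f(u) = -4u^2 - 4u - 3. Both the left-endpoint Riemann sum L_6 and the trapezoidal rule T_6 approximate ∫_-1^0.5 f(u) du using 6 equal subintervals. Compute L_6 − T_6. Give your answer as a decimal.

0.375

L_6 = -4.1875.
T_6 = -4.5625.
L_6 − T_6 = 0.375.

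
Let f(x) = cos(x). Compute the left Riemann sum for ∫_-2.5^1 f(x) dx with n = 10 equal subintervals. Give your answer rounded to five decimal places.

1.19046

Δx = (1 − (-2.5))/10 = 0.35.
Left endpoints: -2.5, -2.15, -1.8, -1.45, -1.1, -0.75, -0.4, -0.05, 0.3, 0.65.
f(-2.5) ≈ -0.80114, f(-2.15) ≈ -0.54736, f(-1.8) ≈ -0.22720, f(-1.45) ≈ 0.12050, f(-1.1) ≈ 0.45360, f(-0.75) ≈ 0.73169, f(-0.4) ≈ 0.92106, f(-0.05) ≈ 0.99875, f(0.3) ≈ 0.95534, f(0.65) ≈ 0.79608.
Sum = Δx · [f(-2.5) + f(-2.15) + f(-1.8) + ...].
Sum ≈ 1.19046.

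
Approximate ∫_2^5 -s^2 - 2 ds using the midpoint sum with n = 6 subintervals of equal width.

-44.9375

Δs = (5 − 2)/6 = 0.5.
Midpoints: 2.25, 2.75, 3.25, 3.75, 4.25, 4.75.
f(2.25) = -7.0625, f(2.75) = -9.5625, f(3.25) = -12.5625, f(3.75) = -16.0625, f(4.25) = -20.0625, f(4.75) = -24.5625.
Sum = Δs · [f(2.25) + f(2.75) + f(3.25) + ...].
Sum = -44.9375.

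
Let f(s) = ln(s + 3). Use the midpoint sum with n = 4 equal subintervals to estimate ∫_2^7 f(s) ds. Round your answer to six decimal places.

9.985131

Δs = (7 − 2)/4 = 1.25.
Midpoints: 2.625, 3.875, 5.125, 6.375.
f(2.625) ≈ 1.727221, f(3.875) ≈ 1.927892, f(5.125) ≈ 2.094946, f(6.375) ≈ 2.238047.
Sum = Δs · [f(2.625) + f(3.875) + f(5.125) + f(6.375)].
Sum ≈ 9.985131.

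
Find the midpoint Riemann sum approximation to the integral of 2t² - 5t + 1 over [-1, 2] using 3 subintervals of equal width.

1

Δt = (2 − (-1))/3 = 1.
Midpoints: -0.5, 0.5, 1.5.
f(-0.5) = 4, f(0.5) = -1, f(1.5) = -2.
Sum = Δt · [f(-0.5) + f(0.5) + f(1.5)].
Sum = 1.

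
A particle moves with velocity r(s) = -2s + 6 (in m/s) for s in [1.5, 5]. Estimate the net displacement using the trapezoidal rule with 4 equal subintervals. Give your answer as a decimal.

Δs = (5 − 1.5)/4 = 0.875.
r(1.5) = 3, r(2.375) = 1.25, r(3.25) = -0.5, r(4.125) = -2.25, r(5) = -4.
T_4 = (Δs/2)·[r(s_0) + 2r(s_1) + 2r(s_2) + 2r(s_3) + r(s_4)].
Sum = -1.75.

-1.75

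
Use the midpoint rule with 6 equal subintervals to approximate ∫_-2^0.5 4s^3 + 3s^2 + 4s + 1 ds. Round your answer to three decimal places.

Δs = (0.5 − (-2))/6 = 5/12.
Midpoints: -43/24, -1.375, -23/24, -13/24, -0.125, 7/24.
f(-43/24) = -67537/3456, f(-1.375) = -9.2265625, f(-23/24) = -12437/3456, f(-13/24) = -3187/3456, f(-0.125) = 0.5390625, f(7/24) = 8713/3456.
Sum = Δs · [f(-43/24) + f(-1.375) + f(-23/24) + ...].
Sum ≈ -12.595.

-12.595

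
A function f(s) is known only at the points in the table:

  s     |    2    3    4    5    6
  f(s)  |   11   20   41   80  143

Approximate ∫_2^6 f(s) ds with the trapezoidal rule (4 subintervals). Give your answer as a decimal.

218

Δs = 1.
T_4 = (1/2)·[11 + 2·20 + 2·41 + 2·80 + 143] = 218.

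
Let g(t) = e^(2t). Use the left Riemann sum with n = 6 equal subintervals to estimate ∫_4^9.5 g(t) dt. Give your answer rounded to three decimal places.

31135176.832

Δt = (9.5 − 4)/6 = 11/12.
Left endpoints: 4, 59/12, 35/6, 6.75, 23/3, 103/12.
g(4) ≈ 2980.958, g(59/12) ≈ 18645.001, g(35/6) ≈ 116618.904, g(6.75) ≈ 729416.370, g(23/3) ≈ 4562281.263, g(103/12) ≈ 28535704.958.
Sum = Δt · [g(4) + g(59/12) + g(35/6) + ...].
Sum ≈ 31135176.832.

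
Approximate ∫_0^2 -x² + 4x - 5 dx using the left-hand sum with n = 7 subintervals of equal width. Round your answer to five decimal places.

-5.26531

Δx = (2 − 0)/7 = 2/7.
Left endpoints: 0, 2/7, 4/7, 6/7, 8/7, 10/7, 12/7.
f(0) = -5, f(2/7) = -193/49, f(4/7) = -149/49, f(6/7) = -113/49, f(8/7) = -85/49, f(10/7) = -65/49, f(12/7) = -53/49.
Sum = Δx · [f(0) + f(2/7) + f(4/7) + ...].
Sum ≈ -5.26531.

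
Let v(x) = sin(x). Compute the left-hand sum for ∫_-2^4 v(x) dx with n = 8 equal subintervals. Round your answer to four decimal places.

Δx = (4 − (-2))/8 = 0.75.
Left endpoints: -2, -1.25, -0.5, 0.25, 1, 1.75, 2.5, 3.25.
v(-2) ≈ -0.9093, v(-1.25) ≈ -0.9490, v(-0.5) ≈ -0.4794, v(0.25) ≈ 0.2474, v(1) ≈ 0.8415, v(1.75) ≈ 0.9840, v(2.5) ≈ 0.5985, v(3.25) ≈ -0.1082.
Sum = Δx · [v(-2) + v(-1.25) + v(-0.5) + ...].
Sum ≈ 0.1691.

0.1691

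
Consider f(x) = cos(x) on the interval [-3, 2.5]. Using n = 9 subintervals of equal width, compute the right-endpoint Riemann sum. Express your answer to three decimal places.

0.774

Δx = (2.5 − (-3))/9 = 11/18.
Right endpoints: -43/18, -16/9, -7/6, -5/9, 1/18, 2/3, 23/18, 17/9, 2.5.
f(-43/18) ≈ -0.730, f(-16/9) ≈ -0.206, f(-7/6) ≈ 0.393, f(-5/9) ≈ 0.850, f(1/18) ≈ 0.998, f(2/3) ≈ 0.786, f(23/18) ≈ 0.289, f(17/9) ≈ -0.313, f(2.5) ≈ -0.801.
Sum = Δx · [f(-43/18) + f(-16/9) + f(-7/6) + ...].
Sum ≈ 0.774.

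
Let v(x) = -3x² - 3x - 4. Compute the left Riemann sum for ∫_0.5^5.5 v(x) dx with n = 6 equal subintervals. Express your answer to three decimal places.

-189.236

Δx = (5.5 − 0.5)/6 = 5/6.
Left endpoints: 0.5, 4/3, 13/6, 3, 23/6, 14/3.
v(0.5) = -6.25, v(4/3) = -40/3, v(13/6) = -295/12, v(3) = -40, v(23/6) = -715/12, v(14/3) = -250/3.
Sum = Δx · [v(0.5) + v(4/3) + v(13/6) + ...].
Sum ≈ -189.236.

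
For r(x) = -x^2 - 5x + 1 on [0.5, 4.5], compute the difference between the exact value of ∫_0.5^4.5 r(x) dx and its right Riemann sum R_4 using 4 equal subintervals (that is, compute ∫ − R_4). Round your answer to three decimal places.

Exact integral: ∫_0.5^4.5 r(x) dx ≈ -76.33333.
R_4 = -97.
Error ≈ -76.33333 − (-97) ≈ 20.667.

20.667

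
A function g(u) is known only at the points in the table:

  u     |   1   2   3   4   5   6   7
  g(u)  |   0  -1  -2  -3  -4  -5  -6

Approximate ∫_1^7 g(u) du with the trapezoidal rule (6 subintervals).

-18

Δu = 1.
T_6 = (1/2)·[0 + 2·(-1) + 2·(-2) + 2·(-3) + 2·(-4) + 2·(-5) + (-6)] = -18.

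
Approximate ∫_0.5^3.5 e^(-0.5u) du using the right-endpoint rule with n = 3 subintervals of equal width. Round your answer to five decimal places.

Δu = (3.5 − 0.5)/3 = 1.
Right endpoints: 1.5, 2.5, 3.5.
f(1.5) ≈ 0.47237, f(2.5) ≈ 0.28650, f(3.5) ≈ 0.17377.
Sum = Δu · [f(1.5) + f(2.5) + f(3.5)].
Sum ≈ 0.93265.

0.93265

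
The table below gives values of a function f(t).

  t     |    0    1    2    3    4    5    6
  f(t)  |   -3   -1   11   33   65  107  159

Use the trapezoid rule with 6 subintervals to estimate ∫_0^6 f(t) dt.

Δt = 1.
T_6 = (1/2)·[(-3) + 2·(-1) + 2·11 + 2·33 + 2·65 + 2·107 + 159] = 293.

293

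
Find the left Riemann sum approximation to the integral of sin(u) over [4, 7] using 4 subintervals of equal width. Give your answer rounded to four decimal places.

Δu = (7 − 4)/4 = 0.75.
Left endpoints: 4, 4.75, 5.5, 6.25.
f(4) ≈ -0.7568, f(4.75) ≈ -0.9993, f(5.5) ≈ -0.7055, f(6.25) ≈ -0.0332.
Sum = Δu · [f(4) + f(4.75) + f(5.5) + f(6.25)].
Sum ≈ -1.8711.

-1.8711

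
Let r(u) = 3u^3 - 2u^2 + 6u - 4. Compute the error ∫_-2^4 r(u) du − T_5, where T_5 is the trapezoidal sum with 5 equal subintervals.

Exact integral: ∫_-2^4 r(u) du = 144.
T_5 = 154.08.
Error = 144 − 154.08 = -10.08.

-10.08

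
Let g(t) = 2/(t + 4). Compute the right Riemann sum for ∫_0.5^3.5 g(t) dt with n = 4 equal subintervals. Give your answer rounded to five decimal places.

0.95794

Δt = (3.5 − 0.5)/4 = 0.75.
Right endpoints: 1.25, 2, 2.75, 3.5.
g(1.25) = 8/21, g(2) = 1/3, g(2.75) = 8/27, g(3.5) = 4/15.
Sum = Δt · [g(1.25) + g(2) + g(2.75) + g(3.5)].
Sum ≈ 0.95794.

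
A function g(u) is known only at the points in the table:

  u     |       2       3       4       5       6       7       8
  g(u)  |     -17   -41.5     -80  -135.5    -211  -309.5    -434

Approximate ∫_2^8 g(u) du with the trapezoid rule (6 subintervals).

-1003

Δu = 1.
T_6 = (1/2)·[(-17) + 2·(-41.5) + 2·(-80) + 2·(-135.5) + 2·(-211) + 2·(-309.5) + (-434)] = -1003.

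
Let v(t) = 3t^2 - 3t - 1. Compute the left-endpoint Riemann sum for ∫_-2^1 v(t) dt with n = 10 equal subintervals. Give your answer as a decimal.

13.335

Δt = (1 − (-2))/10 = 0.3.
Left endpoints: -2, -1.7, -1.4, -1.1, -0.8, -0.5, -0.2, 0.1, 0.4, 0.7.
v(-2) = 17, v(-1.7) = 12.77, v(-1.4) = 9.08, v(-1.1) = 5.93, v(-0.8) = 3.32, v(-0.5) = 1.25, v(-0.2) = -0.28, v(0.1) = -1.27, v(0.4) = -1.72, v(0.7) = -1.63.
Sum = Δt · [v(-2) + v(-1.7) + v(-1.4) + ...].
Sum = 13.335.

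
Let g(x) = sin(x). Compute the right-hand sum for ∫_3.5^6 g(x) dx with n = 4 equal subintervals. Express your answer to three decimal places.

Δx = (6 − 3.5)/4 = 0.625.
Right endpoints: 4.125, 4.75, 5.375, 6.
g(4.125) ≈ -0.832, g(4.75) ≈ -0.999, g(5.375) ≈ -0.788, g(6) ≈ -0.279.
Sum = Δx · [g(4.125) + g(4.75) + g(5.375) + g(6)].
Sum ≈ -1.812.

-1.812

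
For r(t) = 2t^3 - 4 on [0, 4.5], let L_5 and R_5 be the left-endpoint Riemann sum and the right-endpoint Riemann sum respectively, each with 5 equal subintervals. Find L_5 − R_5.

-164.025

L_5 = 113.22.
R_5 = 277.245.
L_5 − R_5 = -164.025.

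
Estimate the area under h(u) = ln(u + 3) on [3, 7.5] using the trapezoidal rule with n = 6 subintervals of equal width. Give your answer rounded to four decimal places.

Δu = (7.5 − 3)/6 = 0.75.
h(3) ≈ 1.7918, h(3.75) ≈ 1.9095, h(4.5) ≈ 2.0149, h(5.25) ≈ 2.1102, h(6) ≈ 2.1972, h(6.75) ≈ 2.2773, h(7.5) ≈ 2.3514.
T_6 = (Δu/2)·[h(u_0) + 2h(u_1) + ... + 2h(u_{5}) + h(u_6)].
Sum ≈ 9.4355.

9.4355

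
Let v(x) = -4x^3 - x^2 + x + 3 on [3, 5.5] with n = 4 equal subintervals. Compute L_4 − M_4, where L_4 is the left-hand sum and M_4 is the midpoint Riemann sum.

167.3828125

L_4 = -690.78125.
M_4 = -858.1640625.
L_4 − M_4 = 167.3828125.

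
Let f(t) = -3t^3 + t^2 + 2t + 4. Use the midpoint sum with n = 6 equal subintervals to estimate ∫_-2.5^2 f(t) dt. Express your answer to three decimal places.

Δt = (2 − (-2.5))/6 = 0.75.
Midpoints: -2.125, -1.375, -0.625, 0.125, 0.875, 1.625.
f(-2.125) = 16923/512, f(-1.375) = 5601/512, f(-0.625) = 1983/512, f(0.125) = 2181/512, f(0.875) = 2307/512, f(1.625) = -1527/512.
Sum = Δt · [f(-2.125) + f(-1.375) + f(-0.625) + ...].
Sum ≈ 40.236.

40.236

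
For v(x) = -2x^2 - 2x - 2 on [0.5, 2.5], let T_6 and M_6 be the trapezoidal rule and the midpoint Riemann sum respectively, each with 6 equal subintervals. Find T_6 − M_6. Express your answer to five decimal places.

-0.11111

T_6 ≈ -20.4074074.
M_6 ≈ -20.2962963.
T_6 − M_6 ≈ -0.11111.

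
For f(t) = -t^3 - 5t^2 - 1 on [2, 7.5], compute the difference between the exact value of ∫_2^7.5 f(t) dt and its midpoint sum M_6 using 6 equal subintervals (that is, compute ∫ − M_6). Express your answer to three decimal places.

-7.414

Exact integral: ∫_2^7.5 f(t) dt ≈ -1482.30729.
M_6 ≈ -1474.89359.
Error ≈ -1482.30729 − (-1474.89359) ≈ -7.414.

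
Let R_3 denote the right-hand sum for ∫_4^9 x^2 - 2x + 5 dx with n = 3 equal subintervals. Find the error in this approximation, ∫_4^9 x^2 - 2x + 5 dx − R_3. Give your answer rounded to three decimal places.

-48.148

Exact integral: ∫_4^9 f(x) dx ≈ 181.66667.
R_3 ≈ 229.81481.
Error ≈ 181.66667 − 229.81481 ≈ -48.148.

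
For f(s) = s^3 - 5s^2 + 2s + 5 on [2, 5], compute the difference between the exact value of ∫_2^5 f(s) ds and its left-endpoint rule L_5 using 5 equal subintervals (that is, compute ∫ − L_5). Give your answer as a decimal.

Exact integral: ∫_2^5 f(s) ds = -6.75.
L_5 = -11.16.
Error = -6.75 − (-11.16) = 4.41.

4.41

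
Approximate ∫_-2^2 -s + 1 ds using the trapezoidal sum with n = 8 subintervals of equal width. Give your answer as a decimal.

4

Δs = (2 − (-2))/8 = 0.5.
f(-2) = 3, f(-1.5) = 2.5, f(-1) = 2, f(-0.5) = 1.5, f(0) = 1, f(0.5) = 0.5, f(1) = 0, f(1.5) = -0.5, f(2) = -1.
T_8 = (Δs/2)·[f(s_0) + 2f(s_1) + ... + 2f(s_{7}) + f(s_8)].
Sum = 4.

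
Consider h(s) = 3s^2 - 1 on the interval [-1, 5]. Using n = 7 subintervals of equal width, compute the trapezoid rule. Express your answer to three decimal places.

Δs = (5 − (-1))/7 = 6/7.
h(-1) = 2, h(-1/7) = -46/49, h(5/7) = 26/49, h(11/7) = 314/49, h(17/7) = 818/49, h(23/7) = 1538/49, h(29/7) = 2474/49, h(5) = 74.
T_7 = (Δs/2)·[h(s_0) + 2h(s_1) + ... + 2h(s_{6}) + h(s_7)].
Sum ≈ 122.204.

122.204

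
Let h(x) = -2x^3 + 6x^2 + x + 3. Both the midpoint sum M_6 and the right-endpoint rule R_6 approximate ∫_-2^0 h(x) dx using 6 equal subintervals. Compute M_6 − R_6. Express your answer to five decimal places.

M_6 ≈ 27.7777778.
R_6 ≈ 22.1111111.
M_6 − R_6 ≈ 5.66667.

5.66667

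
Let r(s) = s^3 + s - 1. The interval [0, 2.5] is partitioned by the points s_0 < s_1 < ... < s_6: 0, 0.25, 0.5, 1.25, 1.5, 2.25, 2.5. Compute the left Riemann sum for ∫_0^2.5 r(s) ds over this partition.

Subinterval widths: 0.25, 0.25, 0.75, 0.25, 0.75, 0.25.
Left endpoints: 0, 0.25, 0.5, 1.25, 1.5, 2.25.
r(0) = -1, r(0.25) = -0.734375, r(0.5) = -0.375, r(1.25) = 2.203125, r(1.5) = 3.875, r(2.25) = 12.640625.
Sum = Σ Δs_i · r(s_i).
Sum = 5.90234375.

5.90234375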